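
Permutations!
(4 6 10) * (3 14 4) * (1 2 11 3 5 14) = (1 2 11 3)(4 6 10 5 14) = [0, 2, 11, 1, 6, 14, 10, 7, 8, 9, 5, 3, 12, 13, 4]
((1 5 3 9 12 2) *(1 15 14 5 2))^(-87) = (1 2 15 14 5 3 9 12)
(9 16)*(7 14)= (7 14)(9 16)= [0, 1, 2, 3, 4, 5, 6, 14, 8, 16, 10, 11, 12, 13, 7, 15, 9]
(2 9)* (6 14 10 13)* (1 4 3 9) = (1 4 3 9 2)(6 14 10 13) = [0, 4, 1, 9, 3, 5, 14, 7, 8, 2, 13, 11, 12, 6, 10]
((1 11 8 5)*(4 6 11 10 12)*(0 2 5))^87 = ((0 2 5 1 10 12 4 6 11 8))^87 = (0 6 10 2 11 12 5 8 4 1)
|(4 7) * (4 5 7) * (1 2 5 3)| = |(1 2 5 7 3)| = 5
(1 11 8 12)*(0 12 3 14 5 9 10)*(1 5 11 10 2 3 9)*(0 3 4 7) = (0 12 5 1 10 3 14 11 8 9 2 4 7) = [12, 10, 4, 14, 7, 1, 6, 0, 9, 2, 3, 8, 5, 13, 11]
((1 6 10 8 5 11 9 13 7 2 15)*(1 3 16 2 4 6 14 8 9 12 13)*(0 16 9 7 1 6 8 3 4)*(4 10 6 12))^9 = ((0 16 2 15 10 7)(1 14 3 9 12 13)(4 8 5 11))^9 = (0 15)(1 9)(2 7)(3 13)(4 8 5 11)(10 16)(12 14)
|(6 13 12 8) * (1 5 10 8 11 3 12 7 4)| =24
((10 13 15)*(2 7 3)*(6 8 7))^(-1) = ((2 6 8 7 3)(10 13 15))^(-1) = (2 3 7 8 6)(10 15 13)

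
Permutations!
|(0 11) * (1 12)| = |(0 11)(1 12)| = 2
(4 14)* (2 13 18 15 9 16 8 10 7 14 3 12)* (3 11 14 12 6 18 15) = [0, 1, 13, 6, 11, 5, 18, 12, 10, 16, 7, 14, 2, 15, 4, 9, 8, 17, 3] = (2 13 15 9 16 8 10 7 12)(3 6 18)(4 11 14)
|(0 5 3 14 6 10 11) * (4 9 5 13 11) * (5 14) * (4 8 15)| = 42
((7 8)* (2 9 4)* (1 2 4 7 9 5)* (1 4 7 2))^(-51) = ((2 5 4 7 8 9))^(-51) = (2 7)(4 9)(5 8)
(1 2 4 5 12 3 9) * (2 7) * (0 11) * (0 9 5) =(0 11 9 1 7 2 4)(3 5 12) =[11, 7, 4, 5, 0, 12, 6, 2, 8, 1, 10, 9, 3]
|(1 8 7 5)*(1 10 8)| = |(5 10 8 7)| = 4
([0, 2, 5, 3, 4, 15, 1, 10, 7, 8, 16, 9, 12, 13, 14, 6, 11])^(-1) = [0, 6, 1, 3, 4, 2, 15, 8, 9, 11, 7, 16, 12, 13, 14, 5, 10]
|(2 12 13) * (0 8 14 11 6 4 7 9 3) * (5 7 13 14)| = 42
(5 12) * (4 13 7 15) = [0, 1, 2, 3, 13, 12, 6, 15, 8, 9, 10, 11, 5, 7, 14, 4] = (4 13 7 15)(5 12)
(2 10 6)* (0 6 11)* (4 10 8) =(0 6 2 8 4 10 11) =[6, 1, 8, 3, 10, 5, 2, 7, 4, 9, 11, 0]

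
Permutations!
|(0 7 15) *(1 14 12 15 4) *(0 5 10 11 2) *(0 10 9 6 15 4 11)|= 20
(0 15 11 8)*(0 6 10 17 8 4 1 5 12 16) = (0 15 11 4 1 5 12 16)(6 10 17 8) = [15, 5, 2, 3, 1, 12, 10, 7, 6, 9, 17, 4, 16, 13, 14, 11, 0, 8]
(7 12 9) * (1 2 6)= (1 2 6)(7 12 9)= [0, 2, 6, 3, 4, 5, 1, 12, 8, 7, 10, 11, 9]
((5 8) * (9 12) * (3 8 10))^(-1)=(3 10 5 8)(9 12)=((3 8 5 10)(9 12))^(-1)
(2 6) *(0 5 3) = (0 5 3)(2 6) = [5, 1, 6, 0, 4, 3, 2]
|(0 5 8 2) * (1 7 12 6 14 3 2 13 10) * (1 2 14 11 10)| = 22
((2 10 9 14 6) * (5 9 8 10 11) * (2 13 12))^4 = (2 14)(5 13)(6 11)(9 12)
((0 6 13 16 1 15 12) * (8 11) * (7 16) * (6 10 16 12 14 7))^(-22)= (0 16 15 7)(1 14 12 10)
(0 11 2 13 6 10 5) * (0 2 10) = (0 11 10 5 2 13 6) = [11, 1, 13, 3, 4, 2, 0, 7, 8, 9, 5, 10, 12, 6]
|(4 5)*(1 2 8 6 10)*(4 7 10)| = 8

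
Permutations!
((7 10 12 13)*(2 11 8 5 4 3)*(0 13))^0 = (13)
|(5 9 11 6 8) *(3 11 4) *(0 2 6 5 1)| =|(0 2 6 8 1)(3 11 5 9 4)| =5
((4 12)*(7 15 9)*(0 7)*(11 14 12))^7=(0 9 15 7)(4 12 14 11)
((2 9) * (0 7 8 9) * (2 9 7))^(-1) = ((9)(0 2)(7 8))^(-1) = (9)(0 2)(7 8)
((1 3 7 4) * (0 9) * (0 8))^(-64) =(0 8 9)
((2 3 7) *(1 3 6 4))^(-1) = (1 4 6 2 7 3)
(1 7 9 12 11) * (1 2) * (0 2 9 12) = (0 2 1 7 12 11 9) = [2, 7, 1, 3, 4, 5, 6, 12, 8, 0, 10, 9, 11]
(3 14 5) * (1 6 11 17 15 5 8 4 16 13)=(1 6 11 17 15 5 3 14 8 4 16 13)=[0, 6, 2, 14, 16, 3, 11, 7, 4, 9, 10, 17, 12, 1, 8, 5, 13, 15]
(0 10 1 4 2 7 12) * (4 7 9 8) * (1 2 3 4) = [10, 7, 9, 4, 3, 5, 6, 12, 1, 8, 2, 11, 0] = (0 10 2 9 8 1 7 12)(3 4)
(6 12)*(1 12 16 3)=(1 12 6 16 3)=[0, 12, 2, 1, 4, 5, 16, 7, 8, 9, 10, 11, 6, 13, 14, 15, 3]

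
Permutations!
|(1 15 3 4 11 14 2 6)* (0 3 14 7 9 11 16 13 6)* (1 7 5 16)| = |(0 3 4 1 15 14 2)(5 16 13 6 7 9 11)| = 7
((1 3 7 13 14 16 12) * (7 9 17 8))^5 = ((1 3 9 17 8 7 13 14 16 12))^5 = (1 7)(3 13)(8 12)(9 14)(16 17)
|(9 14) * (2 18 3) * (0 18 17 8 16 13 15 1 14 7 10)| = |(0 18 3 2 17 8 16 13 15 1 14 9 7 10)| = 14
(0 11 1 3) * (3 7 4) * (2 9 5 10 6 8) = [11, 7, 9, 0, 3, 10, 8, 4, 2, 5, 6, 1] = (0 11 1 7 4 3)(2 9 5 10 6 8)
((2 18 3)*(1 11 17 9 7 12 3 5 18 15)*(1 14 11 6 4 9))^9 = (1 14 3 9)(2 7 6 11)(4 17 15 12)(5 18)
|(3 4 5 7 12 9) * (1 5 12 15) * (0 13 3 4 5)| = |(0 13 3 5 7 15 1)(4 12 9)| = 21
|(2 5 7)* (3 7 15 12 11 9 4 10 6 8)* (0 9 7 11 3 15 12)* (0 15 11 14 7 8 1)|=|(15)(0 9 4 10 6 1)(2 5 12 3 14 7)(8 11)|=6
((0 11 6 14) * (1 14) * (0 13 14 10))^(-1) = (0 10 1 6 11)(13 14)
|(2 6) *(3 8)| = |(2 6)(3 8)| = 2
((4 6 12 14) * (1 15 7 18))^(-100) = ((1 15 7 18)(4 6 12 14))^(-100) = (18)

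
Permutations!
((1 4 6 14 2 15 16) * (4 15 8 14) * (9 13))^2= (1 16 15)(2 14 8)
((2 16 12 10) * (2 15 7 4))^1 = (2 16 12 10 15 7 4)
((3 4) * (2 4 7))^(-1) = (2 7 3 4)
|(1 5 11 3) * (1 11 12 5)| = 2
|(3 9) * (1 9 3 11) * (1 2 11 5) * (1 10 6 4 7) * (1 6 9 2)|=3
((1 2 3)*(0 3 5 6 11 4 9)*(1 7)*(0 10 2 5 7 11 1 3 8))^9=(0 8)(2 3 4 10 7 11 9)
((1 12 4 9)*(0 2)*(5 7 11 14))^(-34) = (1 4)(5 11)(7 14)(9 12)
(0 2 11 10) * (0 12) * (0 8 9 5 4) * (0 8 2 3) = (0 3)(2 11 10 12)(4 8 9 5) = [3, 1, 11, 0, 8, 4, 6, 7, 9, 5, 12, 10, 2]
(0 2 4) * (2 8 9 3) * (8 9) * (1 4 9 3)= (0 3 2 9 1 4)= [3, 4, 9, 2, 0, 5, 6, 7, 8, 1]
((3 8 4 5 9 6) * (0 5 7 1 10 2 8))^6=(10)(0 5 9 6 3)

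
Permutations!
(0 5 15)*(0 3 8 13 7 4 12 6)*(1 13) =(0 5 15 3 8 1 13 7 4 12 6) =[5, 13, 2, 8, 12, 15, 0, 4, 1, 9, 10, 11, 6, 7, 14, 3]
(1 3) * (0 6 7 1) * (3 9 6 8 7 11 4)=(0 8 7 1 9 6 11 4 3)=[8, 9, 2, 0, 3, 5, 11, 1, 7, 6, 10, 4]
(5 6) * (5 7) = (5 6 7) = [0, 1, 2, 3, 4, 6, 7, 5]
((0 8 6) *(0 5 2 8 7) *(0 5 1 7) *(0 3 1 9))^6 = (0 8 7)(1 9 2)(3 6 5)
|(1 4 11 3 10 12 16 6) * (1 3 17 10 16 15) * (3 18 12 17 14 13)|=22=|(1 4 11 14 13 3 16 6 18 12 15)(10 17)|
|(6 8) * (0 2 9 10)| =|(0 2 9 10)(6 8)| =4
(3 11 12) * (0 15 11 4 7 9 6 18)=(0 15 11 12 3 4 7 9 6 18)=[15, 1, 2, 4, 7, 5, 18, 9, 8, 6, 10, 12, 3, 13, 14, 11, 16, 17, 0]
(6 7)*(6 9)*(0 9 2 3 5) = (0 9 6 7 2 3 5) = [9, 1, 3, 5, 4, 0, 7, 2, 8, 6]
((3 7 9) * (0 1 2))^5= (0 2 1)(3 9 7)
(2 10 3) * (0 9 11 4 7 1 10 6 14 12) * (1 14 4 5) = (0 9 11 5 1 10 3 2 6 4 7 14 12) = [9, 10, 6, 2, 7, 1, 4, 14, 8, 11, 3, 5, 0, 13, 12]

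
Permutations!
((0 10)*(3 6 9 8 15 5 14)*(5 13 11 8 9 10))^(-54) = ((0 5 14 3 6 10)(8 15 13 11))^(-54) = (8 13)(11 15)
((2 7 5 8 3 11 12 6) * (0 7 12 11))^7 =((0 7 5 8 3)(2 12 6))^7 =(0 5 3 7 8)(2 12 6)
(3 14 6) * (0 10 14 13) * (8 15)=[10, 1, 2, 13, 4, 5, 3, 7, 15, 9, 14, 11, 12, 0, 6, 8]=(0 10 14 6 3 13)(8 15)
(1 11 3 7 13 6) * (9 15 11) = (1 9 15 11 3 7 13 6) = [0, 9, 2, 7, 4, 5, 1, 13, 8, 15, 10, 3, 12, 6, 14, 11]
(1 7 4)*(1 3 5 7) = [0, 1, 2, 5, 3, 7, 6, 4] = (3 5 7 4)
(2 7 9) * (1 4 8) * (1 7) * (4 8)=(1 8 7 9 2)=[0, 8, 1, 3, 4, 5, 6, 9, 7, 2]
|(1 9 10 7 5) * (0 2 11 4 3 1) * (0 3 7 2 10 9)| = 9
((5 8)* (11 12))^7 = (5 8)(11 12)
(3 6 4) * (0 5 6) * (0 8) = (0 5 6 4 3 8) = [5, 1, 2, 8, 3, 6, 4, 7, 0]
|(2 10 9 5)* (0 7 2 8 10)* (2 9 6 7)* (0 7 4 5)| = 20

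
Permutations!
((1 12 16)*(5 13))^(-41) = ((1 12 16)(5 13))^(-41) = (1 12 16)(5 13)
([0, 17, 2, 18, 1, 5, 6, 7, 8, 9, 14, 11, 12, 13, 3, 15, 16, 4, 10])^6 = (3 10)(14 18)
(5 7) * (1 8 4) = (1 8 4)(5 7) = [0, 8, 2, 3, 1, 7, 6, 5, 4]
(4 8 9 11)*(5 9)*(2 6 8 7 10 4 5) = (2 6 8)(4 7 10)(5 9 11) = [0, 1, 6, 3, 7, 9, 8, 10, 2, 11, 4, 5]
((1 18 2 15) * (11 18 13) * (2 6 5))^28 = ((1 13 11 18 6 5 2 15))^28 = (1 6)(2 11)(5 13)(15 18)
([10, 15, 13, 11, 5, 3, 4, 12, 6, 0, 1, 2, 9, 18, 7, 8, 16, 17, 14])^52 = (0 10 1 15 8 6 4 5 3 11 2 13 18 14 7 12 9)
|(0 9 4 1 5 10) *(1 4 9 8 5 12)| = 4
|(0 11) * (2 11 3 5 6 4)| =7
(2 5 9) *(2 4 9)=(2 5)(4 9)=[0, 1, 5, 3, 9, 2, 6, 7, 8, 4]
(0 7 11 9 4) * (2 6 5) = [7, 1, 6, 3, 0, 2, 5, 11, 8, 4, 10, 9] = (0 7 11 9 4)(2 6 5)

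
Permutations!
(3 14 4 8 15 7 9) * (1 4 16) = [0, 4, 2, 14, 8, 5, 6, 9, 15, 3, 10, 11, 12, 13, 16, 7, 1] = (1 4 8 15 7 9 3 14 16)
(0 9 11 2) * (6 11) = [9, 1, 0, 3, 4, 5, 11, 7, 8, 6, 10, 2] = (0 9 6 11 2)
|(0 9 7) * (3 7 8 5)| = 6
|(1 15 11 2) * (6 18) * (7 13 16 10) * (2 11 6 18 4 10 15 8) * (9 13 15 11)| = 60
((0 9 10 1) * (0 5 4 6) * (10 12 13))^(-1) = ((0 9 12 13 10 1 5 4 6))^(-1) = (0 6 4 5 1 10 13 12 9)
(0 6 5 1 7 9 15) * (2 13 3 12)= (0 6 5 1 7 9 15)(2 13 3 12)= [6, 7, 13, 12, 4, 1, 5, 9, 8, 15, 10, 11, 2, 3, 14, 0]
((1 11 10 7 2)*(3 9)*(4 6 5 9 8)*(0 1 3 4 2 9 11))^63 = (11)(0 1)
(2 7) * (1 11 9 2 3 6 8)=(1 11 9 2 7 3 6 8)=[0, 11, 7, 6, 4, 5, 8, 3, 1, 2, 10, 9]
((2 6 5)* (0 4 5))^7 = ((0 4 5 2 6))^7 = (0 5 6 4 2)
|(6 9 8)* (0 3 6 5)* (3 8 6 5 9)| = 6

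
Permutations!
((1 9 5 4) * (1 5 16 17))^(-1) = (1 17 16 9)(4 5)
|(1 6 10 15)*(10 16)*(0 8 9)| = |(0 8 9)(1 6 16 10 15)| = 15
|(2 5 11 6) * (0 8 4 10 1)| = 20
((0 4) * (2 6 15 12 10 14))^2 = (2 15 10)(6 12 14)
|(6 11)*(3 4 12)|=6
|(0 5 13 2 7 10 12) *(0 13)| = 10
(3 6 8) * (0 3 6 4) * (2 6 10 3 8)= (0 8 10 3 4)(2 6)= [8, 1, 6, 4, 0, 5, 2, 7, 10, 9, 3]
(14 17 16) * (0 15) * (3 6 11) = (0 15)(3 6 11)(14 17 16) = [15, 1, 2, 6, 4, 5, 11, 7, 8, 9, 10, 3, 12, 13, 17, 0, 14, 16]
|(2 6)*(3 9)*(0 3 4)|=4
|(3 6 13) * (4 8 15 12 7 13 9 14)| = 10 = |(3 6 9 14 4 8 15 12 7 13)|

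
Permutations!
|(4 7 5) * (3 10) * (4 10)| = 5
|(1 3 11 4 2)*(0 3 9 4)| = 12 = |(0 3 11)(1 9 4 2)|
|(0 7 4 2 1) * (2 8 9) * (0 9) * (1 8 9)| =6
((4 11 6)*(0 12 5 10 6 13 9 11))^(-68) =(0 6 5)(4 10 12)(9 11 13)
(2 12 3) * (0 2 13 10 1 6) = [2, 6, 12, 13, 4, 5, 0, 7, 8, 9, 1, 11, 3, 10] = (0 2 12 3 13 10 1 6)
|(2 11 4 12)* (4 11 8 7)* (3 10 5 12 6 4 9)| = 8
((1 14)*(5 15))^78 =(15)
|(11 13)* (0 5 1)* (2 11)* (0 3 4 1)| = |(0 5)(1 3 4)(2 11 13)| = 6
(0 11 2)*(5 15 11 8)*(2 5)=(0 8 2)(5 15 11)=[8, 1, 0, 3, 4, 15, 6, 7, 2, 9, 10, 5, 12, 13, 14, 11]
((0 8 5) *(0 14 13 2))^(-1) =(0 2 13 14 5 8)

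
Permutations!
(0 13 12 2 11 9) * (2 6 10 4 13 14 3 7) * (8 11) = [14, 1, 8, 7, 13, 5, 10, 2, 11, 0, 4, 9, 6, 12, 3] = (0 14 3 7 2 8 11 9)(4 13 12 6 10)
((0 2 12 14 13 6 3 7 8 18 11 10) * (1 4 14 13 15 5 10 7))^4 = ((0 2 12 13 6 3 1 4 14 15 5 10)(7 8 18 11))^4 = (18)(0 6 14)(1 5 12)(2 3 15)(4 10 13)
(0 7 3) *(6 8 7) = [6, 1, 2, 0, 4, 5, 8, 3, 7] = (0 6 8 7 3)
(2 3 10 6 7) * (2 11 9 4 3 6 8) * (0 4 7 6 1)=(0 4 3 10 8 2 1)(7 11 9)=[4, 0, 1, 10, 3, 5, 6, 11, 2, 7, 8, 9]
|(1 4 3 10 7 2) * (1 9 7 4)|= 3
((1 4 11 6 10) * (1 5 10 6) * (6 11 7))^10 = ((1 4 7 6 11)(5 10))^10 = (11)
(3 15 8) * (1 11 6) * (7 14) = (1 11 6)(3 15 8)(7 14) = [0, 11, 2, 15, 4, 5, 1, 14, 3, 9, 10, 6, 12, 13, 7, 8]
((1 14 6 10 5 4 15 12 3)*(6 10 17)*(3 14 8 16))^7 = (1 3 16 8)(4 15 12 14 10 5)(6 17)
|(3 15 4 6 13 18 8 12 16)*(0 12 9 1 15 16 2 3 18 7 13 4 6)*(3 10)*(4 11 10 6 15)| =26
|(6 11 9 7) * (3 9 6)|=6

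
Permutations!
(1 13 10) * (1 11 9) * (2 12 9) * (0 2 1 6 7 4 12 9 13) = (0 2 9 6 7 4 12 13 10 11 1) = [2, 0, 9, 3, 12, 5, 7, 4, 8, 6, 11, 1, 13, 10]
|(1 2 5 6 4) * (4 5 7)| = 4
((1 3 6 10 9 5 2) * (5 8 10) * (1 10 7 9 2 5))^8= ((1 3 6)(2 10)(7 9 8))^8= (10)(1 6 3)(7 8 9)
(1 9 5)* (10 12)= (1 9 5)(10 12)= [0, 9, 2, 3, 4, 1, 6, 7, 8, 5, 12, 11, 10]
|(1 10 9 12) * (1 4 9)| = |(1 10)(4 9 12)| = 6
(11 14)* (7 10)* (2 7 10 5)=(2 7 5)(11 14)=[0, 1, 7, 3, 4, 2, 6, 5, 8, 9, 10, 14, 12, 13, 11]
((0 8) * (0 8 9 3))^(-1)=(0 3 9)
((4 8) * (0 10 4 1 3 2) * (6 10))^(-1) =(0 2 3 1 8 4 10 6)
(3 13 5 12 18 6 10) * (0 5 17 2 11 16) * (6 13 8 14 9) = [5, 1, 11, 8, 4, 12, 10, 7, 14, 6, 3, 16, 18, 17, 9, 15, 0, 2, 13] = (0 5 12 18 13 17 2 11 16)(3 8 14 9 6 10)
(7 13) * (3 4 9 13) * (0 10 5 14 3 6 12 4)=[10, 1, 2, 0, 9, 14, 12, 6, 8, 13, 5, 11, 4, 7, 3]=(0 10 5 14 3)(4 9 13 7 6 12)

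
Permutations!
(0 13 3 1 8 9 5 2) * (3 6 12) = (0 13 6 12 3 1 8 9 5 2) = [13, 8, 0, 1, 4, 2, 12, 7, 9, 5, 10, 11, 3, 6]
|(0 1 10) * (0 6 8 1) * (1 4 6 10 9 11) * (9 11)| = |(1 11)(4 6 8)| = 6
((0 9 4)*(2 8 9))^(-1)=(0 4 9 8 2)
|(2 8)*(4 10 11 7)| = 4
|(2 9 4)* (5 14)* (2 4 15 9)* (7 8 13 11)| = 4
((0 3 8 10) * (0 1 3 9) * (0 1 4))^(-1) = (0 4 10 8 3 1 9)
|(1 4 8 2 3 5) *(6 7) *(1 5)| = 10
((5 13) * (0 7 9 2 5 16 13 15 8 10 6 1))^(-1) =((0 7 9 2 5 15 8 10 6 1)(13 16))^(-1) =(0 1 6 10 8 15 5 2 9 7)(13 16)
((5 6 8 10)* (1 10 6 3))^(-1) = (1 3 5 10)(6 8)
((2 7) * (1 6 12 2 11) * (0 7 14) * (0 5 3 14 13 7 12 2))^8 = ((0 12)(1 6 2 13 7 11)(3 14 5))^8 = (1 2 7)(3 5 14)(6 13 11)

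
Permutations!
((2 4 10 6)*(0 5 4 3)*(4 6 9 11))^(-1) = (0 3 2 6 5)(4 11 9 10)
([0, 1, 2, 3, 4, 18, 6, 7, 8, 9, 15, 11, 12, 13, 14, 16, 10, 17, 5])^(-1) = [0, 1, 2, 3, 4, 18, 6, 7, 8, 9, 16, 11, 12, 13, 14, 10, 15, 17, 5]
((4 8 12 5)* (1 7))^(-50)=(4 12)(5 8)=((1 7)(4 8 12 5))^(-50)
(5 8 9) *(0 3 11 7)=(0 3 11 7)(5 8 9)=[3, 1, 2, 11, 4, 8, 6, 0, 9, 5, 10, 7]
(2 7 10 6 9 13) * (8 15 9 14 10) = (2 7 8 15 9 13)(6 14 10) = [0, 1, 7, 3, 4, 5, 14, 8, 15, 13, 6, 11, 12, 2, 10, 9]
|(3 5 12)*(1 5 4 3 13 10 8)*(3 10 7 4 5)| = |(1 3 5 12 13 7 4 10 8)| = 9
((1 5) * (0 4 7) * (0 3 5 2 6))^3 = ((0 4 7 3 5 1 2 6))^3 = (0 3 2 4 5 6 7 1)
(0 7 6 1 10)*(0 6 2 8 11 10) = (0 7 2 8 11 10 6 1) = [7, 0, 8, 3, 4, 5, 1, 2, 11, 9, 6, 10]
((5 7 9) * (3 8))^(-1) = (3 8)(5 9 7)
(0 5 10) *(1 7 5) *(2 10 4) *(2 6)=(0 1 7 5 4 6 2 10)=[1, 7, 10, 3, 6, 4, 2, 5, 8, 9, 0]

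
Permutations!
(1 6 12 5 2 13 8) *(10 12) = (1 6 10 12 5 2 13 8) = [0, 6, 13, 3, 4, 2, 10, 7, 1, 9, 12, 11, 5, 8]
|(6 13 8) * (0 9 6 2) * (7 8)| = |(0 9 6 13 7 8 2)| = 7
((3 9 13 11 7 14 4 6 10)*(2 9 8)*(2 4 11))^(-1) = ((2 9 13)(3 8 4 6 10)(7 14 11))^(-1) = (2 13 9)(3 10 6 4 8)(7 11 14)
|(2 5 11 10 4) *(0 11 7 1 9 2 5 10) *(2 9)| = 6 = |(0 11)(1 2 10 4 5 7)|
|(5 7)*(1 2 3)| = 6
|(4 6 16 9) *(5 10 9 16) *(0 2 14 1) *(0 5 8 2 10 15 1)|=24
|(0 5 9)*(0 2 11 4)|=6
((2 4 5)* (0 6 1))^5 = ((0 6 1)(2 4 5))^5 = (0 1 6)(2 5 4)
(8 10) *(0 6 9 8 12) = (0 6 9 8 10 12) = [6, 1, 2, 3, 4, 5, 9, 7, 10, 8, 12, 11, 0]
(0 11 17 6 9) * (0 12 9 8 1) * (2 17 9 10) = [11, 0, 17, 3, 4, 5, 8, 7, 1, 12, 2, 9, 10, 13, 14, 15, 16, 6] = (0 11 9 12 10 2 17 6 8 1)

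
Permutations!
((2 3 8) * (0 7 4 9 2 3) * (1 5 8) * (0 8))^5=((0 7 4 9 2 8 3 1 5))^5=(0 8 7 3 4 1 9 5 2)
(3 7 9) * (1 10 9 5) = [0, 10, 2, 7, 4, 1, 6, 5, 8, 3, 9] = (1 10 9 3 7 5)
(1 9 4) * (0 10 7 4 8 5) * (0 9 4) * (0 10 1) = (0 1 4)(5 9 8)(7 10) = [1, 4, 2, 3, 0, 9, 6, 10, 5, 8, 7]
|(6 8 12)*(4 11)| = 6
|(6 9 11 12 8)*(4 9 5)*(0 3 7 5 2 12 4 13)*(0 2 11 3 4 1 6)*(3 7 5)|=|(0 4 9 7 3 5 13 2 12 8)(1 6 11)|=30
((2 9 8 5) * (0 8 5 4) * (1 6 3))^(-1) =(0 4 8)(1 3 6)(2 5 9)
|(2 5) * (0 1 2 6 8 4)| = |(0 1 2 5 6 8 4)| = 7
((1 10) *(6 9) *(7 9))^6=((1 10)(6 7 9))^6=(10)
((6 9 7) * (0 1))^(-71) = (0 1)(6 9 7)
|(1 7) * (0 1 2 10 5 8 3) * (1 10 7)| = |(0 10 5 8 3)(2 7)| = 10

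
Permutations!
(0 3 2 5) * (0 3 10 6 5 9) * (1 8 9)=(0 10 6 5 3 2 1 8 9)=[10, 8, 1, 2, 4, 3, 5, 7, 9, 0, 6]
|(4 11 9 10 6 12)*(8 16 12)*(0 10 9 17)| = 9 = |(0 10 6 8 16 12 4 11 17)|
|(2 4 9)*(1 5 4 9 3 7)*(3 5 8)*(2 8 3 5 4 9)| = 3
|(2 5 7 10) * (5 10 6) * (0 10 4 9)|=|(0 10 2 4 9)(5 7 6)|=15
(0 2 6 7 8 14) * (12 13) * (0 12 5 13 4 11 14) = (0 2 6 7 8)(4 11 14 12)(5 13) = [2, 1, 6, 3, 11, 13, 7, 8, 0, 9, 10, 14, 4, 5, 12]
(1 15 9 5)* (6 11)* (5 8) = (1 15 9 8 5)(6 11) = [0, 15, 2, 3, 4, 1, 11, 7, 5, 8, 10, 6, 12, 13, 14, 9]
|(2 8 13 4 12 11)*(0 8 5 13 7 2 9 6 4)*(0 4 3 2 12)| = 12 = |(0 8 7 12 11 9 6 3 2 5 13 4)|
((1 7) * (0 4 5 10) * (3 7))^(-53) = (0 10 5 4)(1 3 7)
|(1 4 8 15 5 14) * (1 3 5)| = 12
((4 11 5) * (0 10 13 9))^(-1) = (0 9 13 10)(4 5 11)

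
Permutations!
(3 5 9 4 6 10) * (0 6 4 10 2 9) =(0 6 2 9 10 3 5) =[6, 1, 9, 5, 4, 0, 2, 7, 8, 10, 3]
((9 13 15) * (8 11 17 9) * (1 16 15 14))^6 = ((1 16 15 8 11 17 9 13 14))^6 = (1 9 8)(11 16 13)(14 17 15)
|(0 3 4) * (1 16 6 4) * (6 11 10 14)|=|(0 3 1 16 11 10 14 6 4)|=9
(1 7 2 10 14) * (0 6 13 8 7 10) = (0 6 13 8 7 2)(1 10 14) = [6, 10, 0, 3, 4, 5, 13, 2, 7, 9, 14, 11, 12, 8, 1]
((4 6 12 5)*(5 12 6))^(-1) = (12)(4 5)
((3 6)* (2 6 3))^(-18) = (6)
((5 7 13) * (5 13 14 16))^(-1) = ((5 7 14 16))^(-1) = (5 16 14 7)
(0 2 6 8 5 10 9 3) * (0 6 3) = (0 2 3 6 8 5 10 9) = [2, 1, 3, 6, 4, 10, 8, 7, 5, 0, 9]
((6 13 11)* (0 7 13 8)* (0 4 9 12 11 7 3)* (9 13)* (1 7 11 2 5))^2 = (1 9 2)(4 11 8 13 6)(5 7 12)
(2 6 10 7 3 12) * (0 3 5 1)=[3, 0, 6, 12, 4, 1, 10, 5, 8, 9, 7, 11, 2]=(0 3 12 2 6 10 7 5 1)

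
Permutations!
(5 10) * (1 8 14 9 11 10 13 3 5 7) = (1 8 14 9 11 10 7)(3 5 13) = [0, 8, 2, 5, 4, 13, 6, 1, 14, 11, 7, 10, 12, 3, 9]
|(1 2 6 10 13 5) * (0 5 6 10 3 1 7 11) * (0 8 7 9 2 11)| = 12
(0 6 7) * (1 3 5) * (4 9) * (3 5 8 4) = (0 6 7)(1 5)(3 8 4 9) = [6, 5, 2, 8, 9, 1, 7, 0, 4, 3]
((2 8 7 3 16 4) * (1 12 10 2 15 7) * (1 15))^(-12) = (1 16 7 8 10)(2 12 4 3 15)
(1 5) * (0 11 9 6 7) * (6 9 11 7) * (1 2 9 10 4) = (11)(0 7)(1 5 2 9 10 4) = [7, 5, 9, 3, 1, 2, 6, 0, 8, 10, 4, 11]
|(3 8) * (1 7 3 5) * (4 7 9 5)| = 12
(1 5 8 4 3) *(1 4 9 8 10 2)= (1 5 10 2)(3 4)(8 9)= [0, 5, 1, 4, 3, 10, 6, 7, 9, 8, 2]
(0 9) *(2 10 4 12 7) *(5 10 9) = (0 5 10 4 12 7 2 9) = [5, 1, 9, 3, 12, 10, 6, 2, 8, 0, 4, 11, 7]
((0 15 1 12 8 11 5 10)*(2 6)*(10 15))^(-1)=(0 10)(1 15 5 11 8 12)(2 6)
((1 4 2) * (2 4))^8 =((4)(1 2))^8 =(4)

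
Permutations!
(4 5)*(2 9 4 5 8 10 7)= (2 9 4 8 10 7)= [0, 1, 9, 3, 8, 5, 6, 2, 10, 4, 7]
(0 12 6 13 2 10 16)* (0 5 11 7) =[12, 1, 10, 3, 4, 11, 13, 0, 8, 9, 16, 7, 6, 2, 14, 15, 5] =(0 12 6 13 2 10 16 5 11 7)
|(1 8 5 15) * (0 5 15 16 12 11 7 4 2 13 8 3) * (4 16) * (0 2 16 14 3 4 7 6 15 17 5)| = 56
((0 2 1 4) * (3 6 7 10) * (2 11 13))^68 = (0 13 1)(2 4 11)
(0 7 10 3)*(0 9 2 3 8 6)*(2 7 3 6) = (0 3 9 7 10 8 2 6) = [3, 1, 6, 9, 4, 5, 0, 10, 2, 7, 8]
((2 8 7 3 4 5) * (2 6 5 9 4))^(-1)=(2 3 7 8)(4 9)(5 6)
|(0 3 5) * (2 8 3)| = 5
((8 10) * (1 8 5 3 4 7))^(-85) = (1 7 4 3 5 10 8)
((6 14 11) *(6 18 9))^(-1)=(6 9 18 11 14)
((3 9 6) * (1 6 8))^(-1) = ((1 6 3 9 8))^(-1) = (1 8 9 3 6)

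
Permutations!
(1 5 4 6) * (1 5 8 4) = (1 8 4 6 5) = [0, 8, 2, 3, 6, 1, 5, 7, 4]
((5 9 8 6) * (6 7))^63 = (5 7 9 6 8)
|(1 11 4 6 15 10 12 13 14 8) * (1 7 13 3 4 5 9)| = 12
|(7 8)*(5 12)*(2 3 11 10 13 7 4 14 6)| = |(2 3 11 10 13 7 8 4 14 6)(5 12)| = 10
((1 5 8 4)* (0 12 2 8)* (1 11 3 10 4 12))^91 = ((0 1 5)(2 8 12)(3 10 4 11))^91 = (0 1 5)(2 8 12)(3 11 4 10)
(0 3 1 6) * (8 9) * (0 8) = (0 3 1 6 8 9) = [3, 6, 2, 1, 4, 5, 8, 7, 9, 0]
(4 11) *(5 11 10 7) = [0, 1, 2, 3, 10, 11, 6, 5, 8, 9, 7, 4] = (4 10 7 5 11)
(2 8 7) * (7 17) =(2 8 17 7) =[0, 1, 8, 3, 4, 5, 6, 2, 17, 9, 10, 11, 12, 13, 14, 15, 16, 7]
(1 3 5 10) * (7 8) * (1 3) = [0, 1, 2, 5, 4, 10, 6, 8, 7, 9, 3] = (3 5 10)(7 8)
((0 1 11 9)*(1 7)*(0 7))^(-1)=(1 7 9 11)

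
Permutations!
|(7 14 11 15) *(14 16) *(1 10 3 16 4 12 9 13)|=12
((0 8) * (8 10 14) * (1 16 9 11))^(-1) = ((0 10 14 8)(1 16 9 11))^(-1) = (0 8 14 10)(1 11 9 16)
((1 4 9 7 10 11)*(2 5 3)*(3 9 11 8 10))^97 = (1 4 11)(2 9 3 5 7)(8 10)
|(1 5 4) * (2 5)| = 4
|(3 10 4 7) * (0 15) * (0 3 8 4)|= |(0 15 3 10)(4 7 8)|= 12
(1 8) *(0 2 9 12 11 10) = (0 2 9 12 11 10)(1 8) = [2, 8, 9, 3, 4, 5, 6, 7, 1, 12, 0, 10, 11]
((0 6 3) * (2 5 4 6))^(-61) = (0 3 6 4 5 2)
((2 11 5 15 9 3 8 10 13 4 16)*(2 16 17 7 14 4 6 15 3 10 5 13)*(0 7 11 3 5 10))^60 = (17)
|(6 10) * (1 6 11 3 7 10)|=4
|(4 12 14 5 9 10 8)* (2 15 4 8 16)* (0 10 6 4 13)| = 6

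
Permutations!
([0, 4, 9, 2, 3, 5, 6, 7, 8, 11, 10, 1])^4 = [0, 9, 4, 1, 11, 5, 6, 7, 8, 3, 10, 2]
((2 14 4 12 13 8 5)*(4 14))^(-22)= ((14)(2 4 12 13 8 5))^(-22)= (14)(2 12 8)(4 13 5)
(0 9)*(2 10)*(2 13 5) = (0 9)(2 10 13 5) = [9, 1, 10, 3, 4, 2, 6, 7, 8, 0, 13, 11, 12, 5]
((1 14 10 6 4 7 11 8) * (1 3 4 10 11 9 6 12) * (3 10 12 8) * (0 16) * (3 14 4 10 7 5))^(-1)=((0 16)(1 4 5 3 10 8 7 9 6 12)(11 14))^(-1)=(0 16)(1 12 6 9 7 8 10 3 5 4)(11 14)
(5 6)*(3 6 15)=(3 6 5 15)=[0, 1, 2, 6, 4, 15, 5, 7, 8, 9, 10, 11, 12, 13, 14, 3]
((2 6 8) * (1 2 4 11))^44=(1 6 4)(2 8 11)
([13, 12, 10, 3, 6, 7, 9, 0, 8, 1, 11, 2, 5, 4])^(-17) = (0 13 4 6 9 1 12 5 7)(2 10 11)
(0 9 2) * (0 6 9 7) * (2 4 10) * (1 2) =(0 7)(1 2 6 9 4 10) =[7, 2, 6, 3, 10, 5, 9, 0, 8, 4, 1]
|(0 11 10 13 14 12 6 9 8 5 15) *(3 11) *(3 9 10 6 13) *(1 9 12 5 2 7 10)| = |(0 12 13 14 5 15)(1 9 8 2 7 10 3 11 6)| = 18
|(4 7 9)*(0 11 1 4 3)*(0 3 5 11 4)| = 7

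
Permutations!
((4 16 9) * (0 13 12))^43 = (0 13 12)(4 16 9)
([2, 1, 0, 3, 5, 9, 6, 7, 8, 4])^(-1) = [2, 1, 0, 3, 9, 4, 6, 7, 8, 5]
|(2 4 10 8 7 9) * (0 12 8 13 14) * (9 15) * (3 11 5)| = |(0 12 8 7 15 9 2 4 10 13 14)(3 11 5)| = 33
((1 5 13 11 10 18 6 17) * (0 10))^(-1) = (0 11 13 5 1 17 6 18 10)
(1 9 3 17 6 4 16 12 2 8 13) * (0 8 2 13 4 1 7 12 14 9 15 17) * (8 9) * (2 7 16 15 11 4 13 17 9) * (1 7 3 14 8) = (0 2 3)(1 11 4 15 9 14)(6 7 12 17)(8 13 16) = [2, 11, 3, 0, 15, 5, 7, 12, 13, 14, 10, 4, 17, 16, 1, 9, 8, 6]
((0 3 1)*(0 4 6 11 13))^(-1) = ((0 3 1 4 6 11 13))^(-1) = (0 13 11 6 4 1 3)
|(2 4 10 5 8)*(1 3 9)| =|(1 3 9)(2 4 10 5 8)| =15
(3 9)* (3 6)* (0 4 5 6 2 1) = [4, 0, 1, 9, 5, 6, 3, 7, 8, 2] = (0 4 5 6 3 9 2 1)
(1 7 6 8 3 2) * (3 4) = (1 7 6 8 4 3 2) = [0, 7, 1, 2, 3, 5, 8, 6, 4]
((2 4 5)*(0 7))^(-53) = ((0 7)(2 4 5))^(-53) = (0 7)(2 4 5)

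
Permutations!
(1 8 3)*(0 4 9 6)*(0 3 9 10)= (0 4 10)(1 8 9 6 3)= [4, 8, 2, 1, 10, 5, 3, 7, 9, 6, 0]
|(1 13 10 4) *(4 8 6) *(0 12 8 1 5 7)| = |(0 12 8 6 4 5 7)(1 13 10)| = 21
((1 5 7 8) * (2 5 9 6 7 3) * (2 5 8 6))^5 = ((1 9 2 8)(3 5)(6 7))^5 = (1 9 2 8)(3 5)(6 7)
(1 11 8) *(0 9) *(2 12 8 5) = (0 9)(1 11 5 2 12 8) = [9, 11, 12, 3, 4, 2, 6, 7, 1, 0, 10, 5, 8]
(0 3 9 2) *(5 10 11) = (0 3 9 2)(5 10 11) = [3, 1, 0, 9, 4, 10, 6, 7, 8, 2, 11, 5]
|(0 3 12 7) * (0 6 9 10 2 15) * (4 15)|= 10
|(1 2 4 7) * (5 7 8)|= |(1 2 4 8 5 7)|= 6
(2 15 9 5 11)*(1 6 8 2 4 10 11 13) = (1 6 8 2 15 9 5 13)(4 10 11) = [0, 6, 15, 3, 10, 13, 8, 7, 2, 5, 11, 4, 12, 1, 14, 9]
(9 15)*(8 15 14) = (8 15 9 14) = [0, 1, 2, 3, 4, 5, 6, 7, 15, 14, 10, 11, 12, 13, 8, 9]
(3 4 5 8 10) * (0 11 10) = (0 11 10 3 4 5 8) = [11, 1, 2, 4, 5, 8, 6, 7, 0, 9, 3, 10]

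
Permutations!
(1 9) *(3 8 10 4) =(1 9)(3 8 10 4) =[0, 9, 2, 8, 3, 5, 6, 7, 10, 1, 4]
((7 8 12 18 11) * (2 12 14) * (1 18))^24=((1 18 11 7 8 14 2 12))^24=(18)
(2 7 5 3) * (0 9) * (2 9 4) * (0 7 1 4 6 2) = (0 6 2 1 4)(3 9 7 5) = [6, 4, 1, 9, 0, 3, 2, 5, 8, 7]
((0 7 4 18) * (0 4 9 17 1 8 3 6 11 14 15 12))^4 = ((0 7 9 17 1 8 3 6 11 14 15 12)(4 18))^4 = (18)(0 1 11)(3 15 9)(6 12 17)(7 8 14)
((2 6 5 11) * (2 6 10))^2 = (5 6 11)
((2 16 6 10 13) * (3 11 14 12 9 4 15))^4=(2 13 10 6 16)(3 9 11 4 14 15 12)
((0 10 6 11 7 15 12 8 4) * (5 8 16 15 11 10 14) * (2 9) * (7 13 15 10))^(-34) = ((0 14 5 8 4)(2 9)(6 7 11 13 15 12 16 10))^(-34) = (0 14 5 8 4)(6 16 15 11)(7 10 12 13)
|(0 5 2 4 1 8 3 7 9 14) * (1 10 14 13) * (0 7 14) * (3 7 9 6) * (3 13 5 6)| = |(0 6 13 1 8 7 3 14 9 5 2 4 10)| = 13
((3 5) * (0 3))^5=((0 3 5))^5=(0 5 3)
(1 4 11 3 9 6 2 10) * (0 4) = (0 4 11 3 9 6 2 10 1) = [4, 0, 10, 9, 11, 5, 2, 7, 8, 6, 1, 3]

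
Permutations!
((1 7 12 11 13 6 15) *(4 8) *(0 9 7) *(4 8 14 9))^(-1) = ((0 4 14 9 7 12 11 13 6 15 1))^(-1) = (0 1 15 6 13 11 12 7 9 14 4)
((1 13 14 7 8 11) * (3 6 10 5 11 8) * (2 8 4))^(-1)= (1 11 5 10 6 3 7 14 13)(2 4 8)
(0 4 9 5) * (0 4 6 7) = (0 6 7)(4 9 5) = [6, 1, 2, 3, 9, 4, 7, 0, 8, 5]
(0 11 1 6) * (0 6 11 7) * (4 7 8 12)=[8, 11, 2, 3, 7, 5, 6, 0, 12, 9, 10, 1, 4]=(0 8 12 4 7)(1 11)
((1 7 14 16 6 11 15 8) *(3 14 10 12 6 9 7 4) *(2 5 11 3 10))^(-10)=((1 4 10 12 6 3 14 16 9 7 2 5 11 15 8))^(-10)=(1 3 2)(4 14 5)(6 7 8)(9 15 12)(10 16 11)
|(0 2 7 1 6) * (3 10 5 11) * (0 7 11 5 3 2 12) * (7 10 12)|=14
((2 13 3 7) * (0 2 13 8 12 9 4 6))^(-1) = (0 6 4 9 12 8 2)(3 13 7)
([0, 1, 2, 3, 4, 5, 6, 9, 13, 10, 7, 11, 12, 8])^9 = (8 13)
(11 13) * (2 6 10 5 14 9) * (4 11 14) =[0, 1, 6, 3, 11, 4, 10, 7, 8, 2, 5, 13, 12, 14, 9] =(2 6 10 5 4 11 13 14 9)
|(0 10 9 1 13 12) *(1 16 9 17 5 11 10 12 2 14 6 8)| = |(0 12)(1 13 2 14 6 8)(5 11 10 17)(9 16)| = 12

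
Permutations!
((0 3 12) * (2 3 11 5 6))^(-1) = ((0 11 5 6 2 3 12))^(-1) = (0 12 3 2 6 5 11)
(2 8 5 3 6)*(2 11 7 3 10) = (2 8 5 10)(3 6 11 7) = [0, 1, 8, 6, 4, 10, 11, 3, 5, 9, 2, 7]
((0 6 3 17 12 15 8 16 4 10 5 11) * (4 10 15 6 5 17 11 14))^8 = ((0 5 14 4 15 8 16 10 17 12 6 3 11))^8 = (0 17 4 3 16 5 12 15 11 10 14 6 8)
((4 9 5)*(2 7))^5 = (2 7)(4 5 9)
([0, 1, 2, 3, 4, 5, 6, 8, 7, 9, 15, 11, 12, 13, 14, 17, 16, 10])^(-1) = (7 8)(10 17 15)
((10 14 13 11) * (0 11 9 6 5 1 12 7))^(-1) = (0 7 12 1 5 6 9 13 14 10 11)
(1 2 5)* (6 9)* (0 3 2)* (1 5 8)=(0 3 2 8 1)(6 9)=[3, 0, 8, 2, 4, 5, 9, 7, 1, 6]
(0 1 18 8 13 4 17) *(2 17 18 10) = (0 1 10 2 17)(4 18 8 13) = [1, 10, 17, 3, 18, 5, 6, 7, 13, 9, 2, 11, 12, 4, 14, 15, 16, 0, 8]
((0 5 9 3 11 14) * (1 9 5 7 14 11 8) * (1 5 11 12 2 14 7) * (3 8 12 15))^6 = ((0 1 9 8 5 11 15 3 12 2 14))^6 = (0 15 1 3 9 12 8 2 5 14 11)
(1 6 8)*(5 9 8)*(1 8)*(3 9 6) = (1 3 9)(5 6) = [0, 3, 2, 9, 4, 6, 5, 7, 8, 1]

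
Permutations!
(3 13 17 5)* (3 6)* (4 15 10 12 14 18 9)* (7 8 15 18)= (3 13 17 5 6)(4 18 9)(7 8 15 10 12 14)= [0, 1, 2, 13, 18, 6, 3, 8, 15, 4, 12, 11, 14, 17, 7, 10, 16, 5, 9]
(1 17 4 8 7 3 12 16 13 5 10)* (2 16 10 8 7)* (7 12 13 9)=(1 17 4 12 10)(2 16 9 7 3 13 5 8)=[0, 17, 16, 13, 12, 8, 6, 3, 2, 7, 1, 11, 10, 5, 14, 15, 9, 4]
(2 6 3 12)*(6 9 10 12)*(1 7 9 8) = (1 7 9 10 12 2 8)(3 6) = [0, 7, 8, 6, 4, 5, 3, 9, 1, 10, 12, 11, 2]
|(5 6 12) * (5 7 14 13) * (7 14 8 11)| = 15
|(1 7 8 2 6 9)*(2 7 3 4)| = |(1 3 4 2 6 9)(7 8)| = 6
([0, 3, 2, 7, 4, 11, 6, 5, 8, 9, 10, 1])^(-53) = [0, 7, 2, 5, 4, 1, 6, 11, 8, 9, 10, 3]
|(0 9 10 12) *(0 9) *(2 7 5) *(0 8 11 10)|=|(0 8 11 10 12 9)(2 7 5)|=6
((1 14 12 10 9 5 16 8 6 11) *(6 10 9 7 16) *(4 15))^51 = ((1 14 12 9 5 6 11)(4 15)(7 16 8 10))^51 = (1 12 5 11 14 9 6)(4 15)(7 10 8 16)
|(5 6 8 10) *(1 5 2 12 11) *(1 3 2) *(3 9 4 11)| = 15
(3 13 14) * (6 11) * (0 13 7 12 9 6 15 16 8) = (0 13 14 3 7 12 9 6 11 15 16 8) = [13, 1, 2, 7, 4, 5, 11, 12, 0, 6, 10, 15, 9, 14, 3, 16, 8]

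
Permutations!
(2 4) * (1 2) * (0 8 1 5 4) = (0 8 1 2)(4 5) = [8, 2, 0, 3, 5, 4, 6, 7, 1]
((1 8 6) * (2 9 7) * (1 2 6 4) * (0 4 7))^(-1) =((0 4 1 8 7 6 2 9))^(-1) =(0 9 2 6 7 8 1 4)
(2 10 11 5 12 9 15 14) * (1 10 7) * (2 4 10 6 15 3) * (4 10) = (1 6 15 14 10 11 5 12 9 3 2 7) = [0, 6, 7, 2, 4, 12, 15, 1, 8, 3, 11, 5, 9, 13, 10, 14]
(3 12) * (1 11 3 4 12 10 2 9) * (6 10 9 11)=[0, 6, 11, 9, 12, 5, 10, 7, 8, 1, 2, 3, 4]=(1 6 10 2 11 3 9)(4 12)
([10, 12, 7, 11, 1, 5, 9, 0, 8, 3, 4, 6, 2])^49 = [0, 1, 2, 11, 4, 5, 9, 7, 8, 3, 10, 6, 12]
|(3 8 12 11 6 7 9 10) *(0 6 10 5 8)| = 10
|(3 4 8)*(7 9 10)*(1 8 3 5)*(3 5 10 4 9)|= |(1 8 10 7 3 9 4 5)|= 8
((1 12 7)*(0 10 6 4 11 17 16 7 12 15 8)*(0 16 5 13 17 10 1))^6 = ((0 1 15 8 16 7)(4 11 10 6)(5 13 17))^6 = (17)(4 10)(6 11)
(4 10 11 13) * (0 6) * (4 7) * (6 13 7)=(0 13 6)(4 10 11 7)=[13, 1, 2, 3, 10, 5, 0, 4, 8, 9, 11, 7, 12, 6]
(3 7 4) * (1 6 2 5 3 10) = (1 6 2 5 3 7 4 10) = [0, 6, 5, 7, 10, 3, 2, 4, 8, 9, 1]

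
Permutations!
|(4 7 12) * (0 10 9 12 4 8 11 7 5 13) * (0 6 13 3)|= |(0 10 9 12 8 11 7 4 5 3)(6 13)|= 10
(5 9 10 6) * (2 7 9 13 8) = (2 7 9 10 6 5 13 8) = [0, 1, 7, 3, 4, 13, 5, 9, 2, 10, 6, 11, 12, 8]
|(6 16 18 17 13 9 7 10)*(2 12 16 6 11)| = 10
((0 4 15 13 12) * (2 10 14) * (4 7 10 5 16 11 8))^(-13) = ((0 7 10 14 2 5 16 11 8 4 15 13 12))^(-13) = (16)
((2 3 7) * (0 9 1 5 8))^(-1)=(0 8 5 1 9)(2 7 3)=((0 9 1 5 8)(2 3 7))^(-1)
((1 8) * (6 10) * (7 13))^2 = (13)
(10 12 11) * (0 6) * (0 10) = (0 6 10 12 11) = [6, 1, 2, 3, 4, 5, 10, 7, 8, 9, 12, 0, 11]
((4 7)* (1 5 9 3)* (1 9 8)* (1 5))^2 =((3 9)(4 7)(5 8))^2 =(9)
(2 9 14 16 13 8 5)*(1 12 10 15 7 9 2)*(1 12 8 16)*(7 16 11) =(1 8 5 12 10 15 16 13 11 7 9 14) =[0, 8, 2, 3, 4, 12, 6, 9, 5, 14, 15, 7, 10, 11, 1, 16, 13]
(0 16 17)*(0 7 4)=[16, 1, 2, 3, 0, 5, 6, 4, 8, 9, 10, 11, 12, 13, 14, 15, 17, 7]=(0 16 17 7 4)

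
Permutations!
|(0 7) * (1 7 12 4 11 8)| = 7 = |(0 12 4 11 8 1 7)|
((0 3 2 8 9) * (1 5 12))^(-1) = ((0 3 2 8 9)(1 5 12))^(-1) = (0 9 8 2 3)(1 12 5)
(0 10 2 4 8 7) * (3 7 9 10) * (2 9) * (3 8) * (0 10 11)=(0 8 2 4 3 7 10 9 11)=[8, 1, 4, 7, 3, 5, 6, 10, 2, 11, 9, 0]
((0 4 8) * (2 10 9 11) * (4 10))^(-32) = (0 11 8 9 4 10 2)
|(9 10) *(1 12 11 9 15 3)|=|(1 12 11 9 10 15 3)|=7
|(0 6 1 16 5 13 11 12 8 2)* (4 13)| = 11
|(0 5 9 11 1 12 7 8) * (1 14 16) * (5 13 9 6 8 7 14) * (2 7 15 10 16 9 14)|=|(0 13 14 9 11 5 6 8)(1 12 2 7 15 10 16)|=56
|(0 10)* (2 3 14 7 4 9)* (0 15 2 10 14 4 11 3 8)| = |(0 14 7 11 3 4 9 10 15 2 8)| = 11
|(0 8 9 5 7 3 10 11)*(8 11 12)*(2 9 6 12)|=|(0 11)(2 9 5 7 3 10)(6 12 8)|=6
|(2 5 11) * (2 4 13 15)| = 6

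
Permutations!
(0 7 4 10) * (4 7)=(0 4 10)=[4, 1, 2, 3, 10, 5, 6, 7, 8, 9, 0]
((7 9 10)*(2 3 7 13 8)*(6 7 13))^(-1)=((2 3 13 8)(6 7 9 10))^(-1)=(2 8 13 3)(6 10 9 7)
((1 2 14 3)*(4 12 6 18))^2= ((1 2 14 3)(4 12 6 18))^2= (1 14)(2 3)(4 6)(12 18)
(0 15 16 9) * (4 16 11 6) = (0 15 11 6 4 16 9) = [15, 1, 2, 3, 16, 5, 4, 7, 8, 0, 10, 6, 12, 13, 14, 11, 9]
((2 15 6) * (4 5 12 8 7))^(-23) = ((2 15 6)(4 5 12 8 7))^(-23) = (2 15 6)(4 12 7 5 8)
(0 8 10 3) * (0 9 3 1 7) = [8, 7, 2, 9, 4, 5, 6, 0, 10, 3, 1] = (0 8 10 1 7)(3 9)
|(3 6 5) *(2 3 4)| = |(2 3 6 5 4)| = 5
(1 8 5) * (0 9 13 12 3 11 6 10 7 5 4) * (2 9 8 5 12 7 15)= (0 8 4)(1 5)(2 9 13 7 12 3 11 6 10 15)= [8, 5, 9, 11, 0, 1, 10, 12, 4, 13, 15, 6, 3, 7, 14, 2]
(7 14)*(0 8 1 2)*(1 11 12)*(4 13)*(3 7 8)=(0 3 7 14 8 11 12 1 2)(4 13)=[3, 2, 0, 7, 13, 5, 6, 14, 11, 9, 10, 12, 1, 4, 8]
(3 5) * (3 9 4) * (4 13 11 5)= (3 4)(5 9 13 11)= [0, 1, 2, 4, 3, 9, 6, 7, 8, 13, 10, 5, 12, 11]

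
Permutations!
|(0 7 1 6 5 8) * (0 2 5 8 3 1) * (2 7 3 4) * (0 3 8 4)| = 9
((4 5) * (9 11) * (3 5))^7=((3 5 4)(9 11))^7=(3 5 4)(9 11)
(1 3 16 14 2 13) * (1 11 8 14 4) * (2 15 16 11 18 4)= (1 3 11 8 14 15 16 2 13 18 4)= [0, 3, 13, 11, 1, 5, 6, 7, 14, 9, 10, 8, 12, 18, 15, 16, 2, 17, 4]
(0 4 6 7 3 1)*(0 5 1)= (0 4 6 7 3)(1 5)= [4, 5, 2, 0, 6, 1, 7, 3]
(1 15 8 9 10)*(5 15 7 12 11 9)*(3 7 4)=(1 4 3 7 12 11 9 10)(5 15 8)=[0, 4, 2, 7, 3, 15, 6, 12, 5, 10, 1, 9, 11, 13, 14, 8]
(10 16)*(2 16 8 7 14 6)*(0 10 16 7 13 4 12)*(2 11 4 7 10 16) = (0 16 2 10 8 13 7 14 6 11 4 12) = [16, 1, 10, 3, 12, 5, 11, 14, 13, 9, 8, 4, 0, 7, 6, 15, 2]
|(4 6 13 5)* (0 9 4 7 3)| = |(0 9 4 6 13 5 7 3)| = 8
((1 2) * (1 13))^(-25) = (1 13 2)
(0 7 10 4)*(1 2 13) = (0 7 10 4)(1 2 13) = [7, 2, 13, 3, 0, 5, 6, 10, 8, 9, 4, 11, 12, 1]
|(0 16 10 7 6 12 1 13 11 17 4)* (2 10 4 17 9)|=9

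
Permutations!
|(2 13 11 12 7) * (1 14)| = 10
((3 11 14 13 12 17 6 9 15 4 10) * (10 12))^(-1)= ((3 11 14 13 10)(4 12 17 6 9 15))^(-1)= (3 10 13 14 11)(4 15 9 6 17 12)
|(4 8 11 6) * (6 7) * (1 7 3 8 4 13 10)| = |(1 7 6 13 10)(3 8 11)| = 15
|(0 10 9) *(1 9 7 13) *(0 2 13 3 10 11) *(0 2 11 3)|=20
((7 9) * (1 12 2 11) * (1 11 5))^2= (1 2)(5 12)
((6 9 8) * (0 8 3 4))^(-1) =(0 4 3 9 6 8)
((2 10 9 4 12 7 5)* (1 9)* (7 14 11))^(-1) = ((1 9 4 12 14 11 7 5 2 10))^(-1) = (1 10 2 5 7 11 14 12 4 9)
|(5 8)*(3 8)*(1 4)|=|(1 4)(3 8 5)|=6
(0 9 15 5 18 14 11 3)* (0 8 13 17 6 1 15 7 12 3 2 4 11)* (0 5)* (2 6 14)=(0 9 7 12 3 8 13 17 14 5 18 2 4 11 6 1 15)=[9, 15, 4, 8, 11, 18, 1, 12, 13, 7, 10, 6, 3, 17, 5, 0, 16, 14, 2]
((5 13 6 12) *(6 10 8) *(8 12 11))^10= (5 10)(6 11 8)(12 13)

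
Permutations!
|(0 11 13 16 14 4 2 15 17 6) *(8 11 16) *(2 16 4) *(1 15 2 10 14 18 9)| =|(0 4 16 18 9 1 15 17 6)(8 11 13)(10 14)| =18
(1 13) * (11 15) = (1 13)(11 15) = [0, 13, 2, 3, 4, 5, 6, 7, 8, 9, 10, 15, 12, 1, 14, 11]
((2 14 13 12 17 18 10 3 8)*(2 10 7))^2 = (2 13 17 7 14 12 18)(3 10 8)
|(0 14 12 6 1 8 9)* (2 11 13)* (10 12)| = 24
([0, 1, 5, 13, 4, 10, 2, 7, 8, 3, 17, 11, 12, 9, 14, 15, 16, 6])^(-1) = (2 6 17 10 5)(3 9 13)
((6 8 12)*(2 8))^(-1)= ((2 8 12 6))^(-1)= (2 6 12 8)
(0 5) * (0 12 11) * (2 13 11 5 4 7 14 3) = (0 4 7 14 3 2 13 11)(5 12) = [4, 1, 13, 2, 7, 12, 6, 14, 8, 9, 10, 0, 5, 11, 3]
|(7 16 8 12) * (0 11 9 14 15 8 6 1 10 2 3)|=14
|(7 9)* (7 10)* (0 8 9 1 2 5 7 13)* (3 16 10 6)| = 8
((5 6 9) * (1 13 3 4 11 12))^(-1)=((1 13 3 4 11 12)(5 6 9))^(-1)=(1 12 11 4 3 13)(5 9 6)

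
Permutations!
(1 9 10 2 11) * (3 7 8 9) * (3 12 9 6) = (1 12 9 10 2 11)(3 7 8 6) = [0, 12, 11, 7, 4, 5, 3, 8, 6, 10, 2, 1, 9]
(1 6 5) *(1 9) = (1 6 5 9) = [0, 6, 2, 3, 4, 9, 5, 7, 8, 1]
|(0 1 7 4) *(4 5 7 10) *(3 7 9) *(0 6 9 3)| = 6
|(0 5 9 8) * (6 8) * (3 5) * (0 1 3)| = 6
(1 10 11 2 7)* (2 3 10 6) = (1 6 2 7)(3 10 11) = [0, 6, 7, 10, 4, 5, 2, 1, 8, 9, 11, 3]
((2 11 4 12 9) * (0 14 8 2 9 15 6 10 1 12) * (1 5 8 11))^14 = (0 11)(1 8 10 15)(2 5 6 12)(4 14)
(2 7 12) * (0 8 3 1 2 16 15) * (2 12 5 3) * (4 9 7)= (0 8 2 4 9 7 5 3 1 12 16 15)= [8, 12, 4, 1, 9, 3, 6, 5, 2, 7, 10, 11, 16, 13, 14, 0, 15]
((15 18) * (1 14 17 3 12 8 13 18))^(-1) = ((1 14 17 3 12 8 13 18 15))^(-1) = (1 15 18 13 8 12 3 17 14)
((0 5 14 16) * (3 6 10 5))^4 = (0 5 3 14 6 16 10)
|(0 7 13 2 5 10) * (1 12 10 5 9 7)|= 4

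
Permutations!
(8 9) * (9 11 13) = (8 11 13 9) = [0, 1, 2, 3, 4, 5, 6, 7, 11, 8, 10, 13, 12, 9]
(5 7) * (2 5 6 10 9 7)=(2 5)(6 10 9 7)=[0, 1, 5, 3, 4, 2, 10, 6, 8, 7, 9]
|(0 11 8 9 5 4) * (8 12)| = 7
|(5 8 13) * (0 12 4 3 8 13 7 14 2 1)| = 18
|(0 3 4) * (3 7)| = 4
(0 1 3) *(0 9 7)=[1, 3, 2, 9, 4, 5, 6, 0, 8, 7]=(0 1 3 9 7)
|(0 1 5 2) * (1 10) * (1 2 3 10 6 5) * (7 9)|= |(0 6 5 3 10 2)(7 9)|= 6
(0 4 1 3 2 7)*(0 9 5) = (0 4 1 3 2 7 9 5) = [4, 3, 7, 2, 1, 0, 6, 9, 8, 5]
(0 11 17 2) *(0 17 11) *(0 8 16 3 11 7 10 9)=(0 8 16 3 11 7 10 9)(2 17)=[8, 1, 17, 11, 4, 5, 6, 10, 16, 0, 9, 7, 12, 13, 14, 15, 3, 2]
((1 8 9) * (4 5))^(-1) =(1 9 8)(4 5)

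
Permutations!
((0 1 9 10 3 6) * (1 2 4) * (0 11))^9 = (11)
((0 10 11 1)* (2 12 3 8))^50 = (0 11)(1 10)(2 3)(8 12)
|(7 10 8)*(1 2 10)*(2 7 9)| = 4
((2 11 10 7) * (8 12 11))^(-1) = ((2 8 12 11 10 7))^(-1) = (2 7 10 11 12 8)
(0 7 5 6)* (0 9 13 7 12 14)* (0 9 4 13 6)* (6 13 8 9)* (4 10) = (0 12 14 6 10 4 8 9 13 7 5) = [12, 1, 2, 3, 8, 0, 10, 5, 9, 13, 4, 11, 14, 7, 6]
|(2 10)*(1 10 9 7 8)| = |(1 10 2 9 7 8)| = 6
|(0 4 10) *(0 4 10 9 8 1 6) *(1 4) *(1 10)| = |(10)(0 1 6)(4 9 8)| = 3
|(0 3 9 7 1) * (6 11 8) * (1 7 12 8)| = 8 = |(0 3 9 12 8 6 11 1)|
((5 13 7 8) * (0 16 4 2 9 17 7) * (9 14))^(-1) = (0 13 5 8 7 17 9 14 2 4 16)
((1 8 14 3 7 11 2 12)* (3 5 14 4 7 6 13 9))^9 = ((1 8 4 7 11 2 12)(3 6 13 9)(5 14))^9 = (1 4 11 12 8 7 2)(3 6 13 9)(5 14)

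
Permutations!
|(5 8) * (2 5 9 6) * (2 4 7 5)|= 6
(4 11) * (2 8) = (2 8)(4 11) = [0, 1, 8, 3, 11, 5, 6, 7, 2, 9, 10, 4]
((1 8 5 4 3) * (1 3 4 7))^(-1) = (1 7 5 8)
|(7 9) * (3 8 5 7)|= 5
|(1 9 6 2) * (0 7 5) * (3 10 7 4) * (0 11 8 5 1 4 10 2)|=6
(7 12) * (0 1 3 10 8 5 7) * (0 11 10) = (0 1 3)(5 7 12 11 10 8) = [1, 3, 2, 0, 4, 7, 6, 12, 5, 9, 8, 10, 11]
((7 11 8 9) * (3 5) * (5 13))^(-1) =(3 5 13)(7 9 8 11) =((3 13 5)(7 11 8 9))^(-1)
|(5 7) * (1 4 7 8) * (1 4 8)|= 5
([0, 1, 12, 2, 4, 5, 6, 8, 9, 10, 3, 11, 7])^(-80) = [0, 1, 9, 8, 4, 5, 6, 3, 2, 12, 7, 11, 10]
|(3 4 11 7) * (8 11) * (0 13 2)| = |(0 13 2)(3 4 8 11 7)| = 15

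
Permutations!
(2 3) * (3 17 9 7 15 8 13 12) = [0, 1, 17, 2, 4, 5, 6, 15, 13, 7, 10, 11, 3, 12, 14, 8, 16, 9] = (2 17 9 7 15 8 13 12 3)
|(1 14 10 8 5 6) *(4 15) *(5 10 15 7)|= 14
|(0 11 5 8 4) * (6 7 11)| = |(0 6 7 11 5 8 4)| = 7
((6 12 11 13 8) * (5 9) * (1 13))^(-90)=((1 13 8 6 12 11)(5 9))^(-90)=(13)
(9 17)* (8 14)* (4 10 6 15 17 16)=(4 10 6 15 17 9 16)(8 14)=[0, 1, 2, 3, 10, 5, 15, 7, 14, 16, 6, 11, 12, 13, 8, 17, 4, 9]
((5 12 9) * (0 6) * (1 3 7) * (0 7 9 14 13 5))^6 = (5 14)(12 13)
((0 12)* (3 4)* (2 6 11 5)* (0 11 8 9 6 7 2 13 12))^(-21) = (2 7)(3 4)(5 11 12 13)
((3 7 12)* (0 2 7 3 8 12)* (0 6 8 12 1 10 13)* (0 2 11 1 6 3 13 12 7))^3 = (0 10 3)(1 7 2)(6 8)(11 12 13)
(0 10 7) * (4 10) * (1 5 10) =(0 4 1 5 10 7) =[4, 5, 2, 3, 1, 10, 6, 0, 8, 9, 7]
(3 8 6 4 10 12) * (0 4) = (0 4 10 12 3 8 6) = [4, 1, 2, 8, 10, 5, 0, 7, 6, 9, 12, 11, 3]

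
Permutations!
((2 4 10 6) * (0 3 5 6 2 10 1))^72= (10)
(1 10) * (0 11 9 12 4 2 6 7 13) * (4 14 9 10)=(0 11 10 1 4 2 6 7 13)(9 12 14)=[11, 4, 6, 3, 2, 5, 7, 13, 8, 12, 1, 10, 14, 0, 9]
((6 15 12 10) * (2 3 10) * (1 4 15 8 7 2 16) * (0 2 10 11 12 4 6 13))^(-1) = ((0 2 3 11 12 16 1 6 8 7 10 13)(4 15))^(-1) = (0 13 10 7 8 6 1 16 12 11 3 2)(4 15)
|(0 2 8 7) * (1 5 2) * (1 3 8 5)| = 4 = |(0 3 8 7)(2 5)|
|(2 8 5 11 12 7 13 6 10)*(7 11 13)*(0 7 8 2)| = |(0 7 8 5 13 6 10)(11 12)| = 14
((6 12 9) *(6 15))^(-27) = ((6 12 9 15))^(-27) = (6 12 9 15)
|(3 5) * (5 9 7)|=|(3 9 7 5)|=4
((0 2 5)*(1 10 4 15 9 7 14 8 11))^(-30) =((0 2 5)(1 10 4 15 9 7 14 8 11))^(-30) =(1 14 15)(4 11 7)(8 9 10)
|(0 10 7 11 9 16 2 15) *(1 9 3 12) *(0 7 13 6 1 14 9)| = |(0 10 13 6 1)(2 15 7 11 3 12 14 9 16)| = 45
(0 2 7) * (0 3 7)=(0 2)(3 7)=[2, 1, 0, 7, 4, 5, 6, 3]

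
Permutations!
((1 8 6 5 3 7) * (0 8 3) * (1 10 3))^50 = ((0 8 6 5)(3 7 10))^50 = (0 6)(3 10 7)(5 8)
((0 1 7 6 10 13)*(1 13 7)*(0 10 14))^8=((0 13 10 7 6 14))^8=(0 10 6)(7 14 13)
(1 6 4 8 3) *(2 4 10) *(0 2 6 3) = (0 2 4 8)(1 3)(6 10) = [2, 3, 4, 1, 8, 5, 10, 7, 0, 9, 6]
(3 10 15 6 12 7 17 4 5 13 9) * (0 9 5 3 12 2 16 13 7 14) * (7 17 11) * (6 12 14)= (0 9 14)(2 16 13 5 17 4 3 10 15 12 6)(7 11)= [9, 1, 16, 10, 3, 17, 2, 11, 8, 14, 15, 7, 6, 5, 0, 12, 13, 4]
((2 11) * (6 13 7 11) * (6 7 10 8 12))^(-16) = (2 11 7)(6 12 8 10 13)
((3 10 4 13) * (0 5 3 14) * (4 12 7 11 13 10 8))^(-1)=((0 5 3 8 4 10 12 7 11 13 14))^(-1)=(0 14 13 11 7 12 10 4 8 3 5)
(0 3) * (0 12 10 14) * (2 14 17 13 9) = [3, 1, 14, 12, 4, 5, 6, 7, 8, 2, 17, 11, 10, 9, 0, 15, 16, 13] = (0 3 12 10 17 13 9 2 14)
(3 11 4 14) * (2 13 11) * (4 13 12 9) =[0, 1, 12, 2, 14, 5, 6, 7, 8, 4, 10, 13, 9, 11, 3] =(2 12 9 4 14 3)(11 13)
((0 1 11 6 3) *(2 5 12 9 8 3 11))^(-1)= ((0 1 2 5 12 9 8 3)(6 11))^(-1)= (0 3 8 9 12 5 2 1)(6 11)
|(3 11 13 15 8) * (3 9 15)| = 3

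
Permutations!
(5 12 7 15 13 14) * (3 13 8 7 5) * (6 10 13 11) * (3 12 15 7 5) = [0, 1, 2, 11, 4, 15, 10, 7, 5, 9, 13, 6, 3, 14, 12, 8] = (3 11 6 10 13 14 12)(5 15 8)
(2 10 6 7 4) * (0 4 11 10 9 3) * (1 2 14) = [4, 2, 9, 0, 14, 5, 7, 11, 8, 3, 6, 10, 12, 13, 1] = (0 4 14 1 2 9 3)(6 7 11 10)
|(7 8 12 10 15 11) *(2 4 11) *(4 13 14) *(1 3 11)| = 12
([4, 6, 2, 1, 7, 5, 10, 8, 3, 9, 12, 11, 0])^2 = [7, 10, 2, 6, 8, 5, 12, 3, 1, 9, 0, 11, 4]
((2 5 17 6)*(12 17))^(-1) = ((2 5 12 17 6))^(-1) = (2 6 17 12 5)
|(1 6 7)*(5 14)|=6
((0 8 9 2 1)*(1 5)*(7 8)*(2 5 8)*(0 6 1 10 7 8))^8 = ((0 8 9 5 10 7 2)(1 6))^8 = (0 8 9 5 10 7 2)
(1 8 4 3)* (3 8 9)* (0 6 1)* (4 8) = [6, 9, 2, 0, 4, 5, 1, 7, 8, 3] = (0 6 1 9 3)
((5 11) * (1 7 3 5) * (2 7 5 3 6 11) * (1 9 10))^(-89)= (1 10 9 11 6 7 2 5)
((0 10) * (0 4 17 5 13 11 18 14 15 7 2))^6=(0 11)(2 13)(4 14)(5 7)(10 18)(15 17)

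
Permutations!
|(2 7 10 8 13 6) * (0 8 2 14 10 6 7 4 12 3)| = |(0 8 13 7 6 14 10 2 4 12 3)| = 11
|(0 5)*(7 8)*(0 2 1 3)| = |(0 5 2 1 3)(7 8)| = 10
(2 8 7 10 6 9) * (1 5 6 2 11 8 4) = (1 5 6 9 11 8 7 10 2 4) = [0, 5, 4, 3, 1, 6, 9, 10, 7, 11, 2, 8]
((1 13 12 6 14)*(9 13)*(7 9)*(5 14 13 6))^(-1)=((1 7 9 6 13 12 5 14))^(-1)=(1 14 5 12 13 6 9 7)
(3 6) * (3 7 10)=(3 6 7 10)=[0, 1, 2, 6, 4, 5, 7, 10, 8, 9, 3]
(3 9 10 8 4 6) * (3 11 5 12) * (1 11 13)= [0, 11, 2, 9, 6, 12, 13, 7, 4, 10, 8, 5, 3, 1]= (1 11 5 12 3 9 10 8 4 6 13)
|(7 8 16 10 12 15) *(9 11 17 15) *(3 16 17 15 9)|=|(3 16 10 12)(7 8 17 9 11 15)|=12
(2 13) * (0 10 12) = (0 10 12)(2 13) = [10, 1, 13, 3, 4, 5, 6, 7, 8, 9, 12, 11, 0, 2]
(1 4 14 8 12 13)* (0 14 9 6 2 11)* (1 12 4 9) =(0 14 8 4 1 9 6 2 11)(12 13) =[14, 9, 11, 3, 1, 5, 2, 7, 4, 6, 10, 0, 13, 12, 8]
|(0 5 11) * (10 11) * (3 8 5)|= |(0 3 8 5 10 11)|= 6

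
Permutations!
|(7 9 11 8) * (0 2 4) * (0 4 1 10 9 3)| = |(0 2 1 10 9 11 8 7 3)| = 9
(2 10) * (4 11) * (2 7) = (2 10 7)(4 11) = [0, 1, 10, 3, 11, 5, 6, 2, 8, 9, 7, 4]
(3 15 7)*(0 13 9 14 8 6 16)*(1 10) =[13, 10, 2, 15, 4, 5, 16, 3, 6, 14, 1, 11, 12, 9, 8, 7, 0] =(0 13 9 14 8 6 16)(1 10)(3 15 7)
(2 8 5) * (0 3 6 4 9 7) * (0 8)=(0 3 6 4 9 7 8 5 2)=[3, 1, 0, 6, 9, 2, 4, 8, 5, 7]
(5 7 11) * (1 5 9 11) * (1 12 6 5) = [0, 1, 2, 3, 4, 7, 5, 12, 8, 11, 10, 9, 6] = (5 7 12 6)(9 11)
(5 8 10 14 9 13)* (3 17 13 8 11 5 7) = (3 17 13 7)(5 11)(8 10 14 9) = [0, 1, 2, 17, 4, 11, 6, 3, 10, 8, 14, 5, 12, 7, 9, 15, 16, 13]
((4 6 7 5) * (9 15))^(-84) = ((4 6 7 5)(9 15))^(-84) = (15)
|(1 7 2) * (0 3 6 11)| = |(0 3 6 11)(1 7 2)| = 12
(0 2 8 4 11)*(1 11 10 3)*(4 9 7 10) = (0 2 8 9 7 10 3 1 11) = [2, 11, 8, 1, 4, 5, 6, 10, 9, 7, 3, 0]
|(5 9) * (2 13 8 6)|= 4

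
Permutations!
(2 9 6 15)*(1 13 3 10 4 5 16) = (1 13 3 10 4 5 16)(2 9 6 15) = [0, 13, 9, 10, 5, 16, 15, 7, 8, 6, 4, 11, 12, 3, 14, 2, 1]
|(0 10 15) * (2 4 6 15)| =6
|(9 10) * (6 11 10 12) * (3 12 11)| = |(3 12 6)(9 11 10)| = 3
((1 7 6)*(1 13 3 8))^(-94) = (1 6 3)(7 13 8)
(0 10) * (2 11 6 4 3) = (0 10)(2 11 6 4 3) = [10, 1, 11, 2, 3, 5, 4, 7, 8, 9, 0, 6]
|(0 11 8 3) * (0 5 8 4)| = 3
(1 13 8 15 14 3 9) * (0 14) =(0 14 3 9 1 13 8 15) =[14, 13, 2, 9, 4, 5, 6, 7, 15, 1, 10, 11, 12, 8, 3, 0]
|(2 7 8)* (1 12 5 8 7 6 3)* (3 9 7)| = 9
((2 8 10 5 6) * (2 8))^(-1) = ((5 6 8 10))^(-1) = (5 10 8 6)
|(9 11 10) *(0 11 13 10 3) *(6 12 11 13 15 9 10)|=|(0 13 6 12 11 3)(9 15)|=6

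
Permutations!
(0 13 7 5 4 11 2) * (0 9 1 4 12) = (0 13 7 5 12)(1 4 11 2 9) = [13, 4, 9, 3, 11, 12, 6, 5, 8, 1, 10, 2, 0, 7]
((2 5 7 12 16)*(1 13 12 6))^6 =((1 13 12 16 2 5 7 6))^6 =(1 7 2 12)(5 16 13 6)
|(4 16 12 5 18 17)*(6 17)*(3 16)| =|(3 16 12 5 18 6 17 4)| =8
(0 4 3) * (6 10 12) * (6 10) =(0 4 3)(10 12) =[4, 1, 2, 0, 3, 5, 6, 7, 8, 9, 12, 11, 10]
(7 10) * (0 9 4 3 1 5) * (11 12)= (0 9 4 3 1 5)(7 10)(11 12)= [9, 5, 2, 1, 3, 0, 6, 10, 8, 4, 7, 12, 11]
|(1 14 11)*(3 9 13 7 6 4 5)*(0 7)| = |(0 7 6 4 5 3 9 13)(1 14 11)| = 24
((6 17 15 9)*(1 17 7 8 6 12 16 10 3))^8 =((1 17 15 9 12 16 10 3)(6 7 8))^8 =(17)(6 8 7)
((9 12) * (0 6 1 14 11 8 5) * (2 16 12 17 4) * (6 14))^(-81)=((0 14 11 8 5)(1 6)(2 16 12 9 17 4))^(-81)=(0 5 8 11 14)(1 6)(2 9)(4 12)(16 17)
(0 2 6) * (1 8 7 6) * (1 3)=(0 2 3 1 8 7 6)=[2, 8, 3, 1, 4, 5, 0, 6, 7]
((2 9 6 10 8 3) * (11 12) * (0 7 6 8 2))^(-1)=(0 3 8 9 2 10 6 7)(11 12)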